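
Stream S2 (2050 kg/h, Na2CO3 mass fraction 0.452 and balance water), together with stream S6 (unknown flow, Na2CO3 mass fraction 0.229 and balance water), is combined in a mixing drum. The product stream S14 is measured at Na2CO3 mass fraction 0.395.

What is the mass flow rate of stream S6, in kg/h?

Let S6 be the unknown flow. Total out = 2050 + S6.
Na2CO3 balance: 926.6 + 0.229·S6 = 0.395·(2050 + S6)
(0.229 − 0.395)·S6 = 0.395×2050 − 926.6 = -116.85
S6 = -116.85 / -0.166 = 703.92 kg/h

703.9 kg/h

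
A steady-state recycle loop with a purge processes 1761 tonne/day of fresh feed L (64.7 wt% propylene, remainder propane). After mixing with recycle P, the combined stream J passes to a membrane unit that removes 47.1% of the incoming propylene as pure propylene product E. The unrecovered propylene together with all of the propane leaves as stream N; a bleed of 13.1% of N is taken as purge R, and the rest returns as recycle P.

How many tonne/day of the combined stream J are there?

6854 tonne/day

propane enters only via L and leaves only via the purge: 1761×0.353 = 0.131×(propane in N), and the membrane unit passes all propane, so propane in J = propane in N = 4745.3 tonne/day.
propylene in J: m_A = 1761×0.647 + (1−0.131)·(1−0.471)·m_A, so m_A = 1139.4/0.5403 = 2108.8 tonne/day.
J = 2108.8 + 4745.3 = 6854.1 tonne/day.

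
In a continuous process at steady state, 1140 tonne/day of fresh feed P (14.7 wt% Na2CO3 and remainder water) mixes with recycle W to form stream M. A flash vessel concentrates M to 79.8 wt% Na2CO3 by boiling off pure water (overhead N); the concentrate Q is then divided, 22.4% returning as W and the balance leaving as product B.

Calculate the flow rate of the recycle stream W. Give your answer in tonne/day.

Overall Na2CO3 balance (none leaves overhead): Na2CO3 in fresh feed = Na2CO3 in product, i.e. 1140×0.147 = (1−0.224)·Q·0.798.
Q = 167.58/(0.798×0.776) = 270.62 tonne/day.
Recycle W = 0.224×270.62 = 60.619 tonne/day.

60.62 tonne/day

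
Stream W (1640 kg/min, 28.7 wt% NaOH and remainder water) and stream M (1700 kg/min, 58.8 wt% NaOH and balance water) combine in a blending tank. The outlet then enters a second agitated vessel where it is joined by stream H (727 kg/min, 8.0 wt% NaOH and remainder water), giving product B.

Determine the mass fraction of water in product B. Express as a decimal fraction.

Overall, product flow = 4067 kg/min.
water in = 1640×0.713 + 1700×0.412 + 727×0.920 = 2538.6 kg/min.
water fraction in B = 0.624.

0.624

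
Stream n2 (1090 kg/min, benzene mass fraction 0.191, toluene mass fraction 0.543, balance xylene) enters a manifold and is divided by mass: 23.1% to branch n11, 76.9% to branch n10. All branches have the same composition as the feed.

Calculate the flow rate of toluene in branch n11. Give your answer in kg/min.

Branch n11 total = 0.231×1090 = 251.79 kg/min.
toluene in n11 = 0.543×251.79 = 136.72 kg/min.

136.7 kg/min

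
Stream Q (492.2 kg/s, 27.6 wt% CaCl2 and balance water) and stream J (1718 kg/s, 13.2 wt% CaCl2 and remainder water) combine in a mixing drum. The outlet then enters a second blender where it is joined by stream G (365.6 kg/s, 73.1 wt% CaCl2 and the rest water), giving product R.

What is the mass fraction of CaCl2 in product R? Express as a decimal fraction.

0.2445

Overall, product flow = 2575.8 kg/s.
CaCl2 in = 492.2×0.276 + 1718×0.132 + 365.6×0.731 = 629.88 kg/s.
CaCl2 fraction in R = 0.2445.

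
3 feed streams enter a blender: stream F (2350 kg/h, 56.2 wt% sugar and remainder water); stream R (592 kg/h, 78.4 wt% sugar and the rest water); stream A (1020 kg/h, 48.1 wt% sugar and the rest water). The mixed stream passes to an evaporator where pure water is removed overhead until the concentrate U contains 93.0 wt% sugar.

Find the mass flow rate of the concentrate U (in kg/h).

sugar entering = 2350×0.562 + 592×0.784 + 1020×0.481 = 2275.4 kg/h.
All sugar reports to U, so U = 2275.4/0.930 = 2446.7 kg/h.

2447 kg/h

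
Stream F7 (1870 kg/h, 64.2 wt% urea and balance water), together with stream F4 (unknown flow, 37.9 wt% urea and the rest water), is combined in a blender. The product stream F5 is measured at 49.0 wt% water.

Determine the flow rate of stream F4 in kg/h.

Let F4 be the unknown flow. Total out = 1870 + F4.
water balance: 669.46 + 0.621·F4 = 0.490·(1870 + F4)
(0.621 − 0.490)·F4 = 0.490×1870 − 669.46 = 246.84
F4 = 246.84 / 0.131 = 1884.3 kg/h

1884 kg/h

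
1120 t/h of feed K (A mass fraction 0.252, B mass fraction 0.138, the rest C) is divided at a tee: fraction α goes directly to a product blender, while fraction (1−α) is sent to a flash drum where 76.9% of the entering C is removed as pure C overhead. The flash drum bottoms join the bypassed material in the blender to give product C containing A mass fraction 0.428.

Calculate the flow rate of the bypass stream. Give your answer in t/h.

All 1120×0.252 = 282.24 t/h of A reaches C, so C = 282.24/0.428 = 659.44 t/h and vapour = 460.56 t/h.
The evaporator receives (1−α)·1120 of feed at 0.610 C and removes 0.769 of that C:
0.769×0.610×(1−α)×1120 = 460.56
(1−α) = 460.56/525.38 = 0.8766;  α = 0.1234.
Bypass flow = 0.1234×1120 = 138.18 t/h.

138.2 t/h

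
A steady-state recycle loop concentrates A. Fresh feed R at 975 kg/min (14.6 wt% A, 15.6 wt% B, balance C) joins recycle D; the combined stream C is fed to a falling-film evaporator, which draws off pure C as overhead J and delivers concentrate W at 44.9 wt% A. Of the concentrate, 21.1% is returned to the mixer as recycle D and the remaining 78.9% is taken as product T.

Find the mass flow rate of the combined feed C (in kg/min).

Overall A balance (none leaves overhead): A in fresh feed = A in product, i.e. 975×0.146 = (1−0.211)·W·0.449.
W = 142.35/(0.449×0.789) = 401.82 kg/min.
Recycle D = 0.211×401.82 = 84.785 kg/min.
Combined feed C = 975 + 84.785 = 1059.8 kg/min.

1060 kg/min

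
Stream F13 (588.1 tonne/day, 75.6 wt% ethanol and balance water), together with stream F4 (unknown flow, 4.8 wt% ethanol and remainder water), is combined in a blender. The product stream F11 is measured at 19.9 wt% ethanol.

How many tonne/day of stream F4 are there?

Let F4 be the unknown flow. Total out = 588.1 + F4.
ethanol balance: 444.6 + 0.048·F4 = 0.199·(588.1 + F4)
(0.048 − 0.199)·F4 = 0.199×588.1 − 444.6 = -327.57
F4 = -327.57 / -0.151 = 2169.3 tonne/day

2169 tonne/day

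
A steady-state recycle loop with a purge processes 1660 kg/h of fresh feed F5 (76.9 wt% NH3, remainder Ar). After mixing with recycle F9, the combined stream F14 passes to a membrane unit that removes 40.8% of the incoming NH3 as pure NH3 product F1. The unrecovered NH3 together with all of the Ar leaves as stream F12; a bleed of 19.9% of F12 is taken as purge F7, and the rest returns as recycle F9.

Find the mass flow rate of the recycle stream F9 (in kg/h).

Ar enters only via F5 and leaves only via the purge: 1660×0.231 = 0.199×(Ar in F12), and the membrane unit passes all Ar, so Ar in F14 = Ar in F12 = 1926.9 kg/h.
NH3 in F14: m_A = 1660×0.769 + (1−0.199)·(1−0.408)·m_A, so m_A = 1276.5/0.5258 = 2427.8 kg/h.
F12 = (1−0.408)×2427.8 + 1926.9 = 3364.2 kg/h.
Recycle F9 = (1−0.199)×3364.2 = 2694.7 kg/h.

2695 kg/h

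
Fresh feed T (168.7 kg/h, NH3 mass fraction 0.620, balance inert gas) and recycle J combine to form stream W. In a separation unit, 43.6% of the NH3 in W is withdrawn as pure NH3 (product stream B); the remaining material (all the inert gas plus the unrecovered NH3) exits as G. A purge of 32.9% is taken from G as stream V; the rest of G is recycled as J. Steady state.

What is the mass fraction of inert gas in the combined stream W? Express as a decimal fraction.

inert gas enters only via T and leaves only via the purge: 168.7×0.380 = 0.329×(inert gas in G), and the separation unit passes all inert gas, so inert gas in W = inert gas in G = 194.85 kg/h.
NH3 in W: m_A = 168.7×0.620 + (1−0.329)·(1−0.436)·m_A, so m_A = 104.59/0.6216 = 168.28 kg/h.
W = 168.28 + 194.85 = 363.13 kg/h.
inert gas fraction in W = 194.85/363.13 = 0.537.

0.537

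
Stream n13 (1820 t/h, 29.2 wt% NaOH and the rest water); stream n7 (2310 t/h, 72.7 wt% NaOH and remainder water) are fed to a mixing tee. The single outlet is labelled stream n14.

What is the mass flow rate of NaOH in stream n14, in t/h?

NaOH out = NaOH in = 1820×0.292 + 2310×0.727 = 2210.8 t/h.

2211 t/h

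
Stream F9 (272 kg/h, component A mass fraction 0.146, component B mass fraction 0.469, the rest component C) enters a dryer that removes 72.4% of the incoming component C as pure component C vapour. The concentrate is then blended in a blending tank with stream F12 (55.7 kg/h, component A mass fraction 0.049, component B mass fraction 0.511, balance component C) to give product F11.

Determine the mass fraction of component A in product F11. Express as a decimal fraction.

0.168

Vapour removed = 0.724×0.385×272 = 75.817 kg/h; concentrate = 196.18 kg/h.
component A reaching the mixer = 39.712 (from concentrate) + 55.7×0.049 = 42.441 kg/h.
Product flow = 196.18 + 55.7 = 251.88 kg/h; component A fraction = 0.168.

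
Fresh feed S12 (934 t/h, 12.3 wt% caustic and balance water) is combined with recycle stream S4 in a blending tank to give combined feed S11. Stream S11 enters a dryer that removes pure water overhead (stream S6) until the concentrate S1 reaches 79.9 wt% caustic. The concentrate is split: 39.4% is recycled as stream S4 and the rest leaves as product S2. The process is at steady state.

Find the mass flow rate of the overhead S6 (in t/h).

Overall caustic balance (none leaves overhead): caustic in fresh feed = caustic in product, i.e. 934×0.123 = (1−0.394)·S1·0.799.
S1 = 114.88/(0.799×0.606) = 237.26 t/h.
Recycle S4 = 0.394×237.26 = 93.482 t/h.
Combined feed S11 = 934 + 93.482 = 1027.5 t/h.
Overhead S6 = S11 − S1 = 1027.5 − 237.26 = 790.22 t/h.

790.2 t/h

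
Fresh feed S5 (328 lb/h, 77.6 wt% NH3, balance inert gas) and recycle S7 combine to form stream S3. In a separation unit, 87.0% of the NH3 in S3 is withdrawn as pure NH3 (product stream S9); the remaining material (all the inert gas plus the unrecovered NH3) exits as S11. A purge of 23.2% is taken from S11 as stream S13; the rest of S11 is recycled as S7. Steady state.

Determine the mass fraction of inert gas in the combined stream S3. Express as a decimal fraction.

0.5283

inert gas enters only via S5 and leaves only via the purge: 328×0.224 = 0.232×(inert gas in S11), and the separation unit passes all inert gas, so inert gas in S3 = inert gas in S11 = 316.69 lb/h.
NH3 in S3: m_A = 328×0.776 + (1−0.232)·(1−0.870)·m_A, so m_A = 254.53/0.9002 = 282.76 lb/h.
S3 = 282.76 + 316.69 = 599.45 lb/h.
inert gas fraction in S3 = 316.69/599.45 = 0.5283.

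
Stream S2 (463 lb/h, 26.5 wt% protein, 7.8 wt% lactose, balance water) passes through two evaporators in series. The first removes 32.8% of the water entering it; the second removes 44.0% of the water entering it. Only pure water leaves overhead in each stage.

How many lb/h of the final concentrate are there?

273.3 lb/h

water in feed = 463×0.657 = 304.19 lb/h.
After stage 1: water left = (1−0.328)×304.19 = 204.42; stream total = 363.23 lb/h.
After stage 2: water left = (1−0.440)×204.42 = 114.47; final concentrate = 273.28 lb/h.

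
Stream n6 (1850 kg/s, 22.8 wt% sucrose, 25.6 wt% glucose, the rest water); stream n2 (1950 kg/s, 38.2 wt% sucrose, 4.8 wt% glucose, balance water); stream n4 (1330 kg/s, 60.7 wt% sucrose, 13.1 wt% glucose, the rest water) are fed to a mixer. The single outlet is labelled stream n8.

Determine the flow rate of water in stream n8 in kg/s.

2415 kg/s

water out = water in = 1850×0.516 + 1950×0.570 + 1330×0.262 = 2414.6 kg/s.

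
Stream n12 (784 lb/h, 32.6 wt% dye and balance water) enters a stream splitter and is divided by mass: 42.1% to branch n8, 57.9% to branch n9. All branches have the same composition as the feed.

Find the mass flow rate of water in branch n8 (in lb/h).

222.5 lb/h

Branch n8 total = 0.421×784 = 330.06 lb/h.
water in n8 = 0.674×330.06 = 222.46 lb/h.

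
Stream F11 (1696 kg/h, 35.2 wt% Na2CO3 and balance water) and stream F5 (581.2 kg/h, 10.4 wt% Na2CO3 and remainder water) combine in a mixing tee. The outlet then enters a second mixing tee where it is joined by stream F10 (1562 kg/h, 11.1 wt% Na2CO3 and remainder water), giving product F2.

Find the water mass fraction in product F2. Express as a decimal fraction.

0.784

Overall, product flow = 3839.2 kg/h.
water in = 1696×0.648 + 581.2×0.896 + 1562×0.889 = 3008.4 kg/h.
water fraction in F2 = 0.784.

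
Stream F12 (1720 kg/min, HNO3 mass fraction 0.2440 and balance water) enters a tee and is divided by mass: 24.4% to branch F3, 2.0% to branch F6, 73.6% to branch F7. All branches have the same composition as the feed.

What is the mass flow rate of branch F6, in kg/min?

34.4 kg/min

Branch F6 flow = 0.020×1720 = 34.4 kg/min.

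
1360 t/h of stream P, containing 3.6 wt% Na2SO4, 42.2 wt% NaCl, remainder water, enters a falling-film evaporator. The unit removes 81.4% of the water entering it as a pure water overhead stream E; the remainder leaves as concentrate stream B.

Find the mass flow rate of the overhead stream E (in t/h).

water entering = 1360×0.542 = 737.12 t/h; overhead removed = 0.814×737.12 = 600.02 t/h.

600 t/h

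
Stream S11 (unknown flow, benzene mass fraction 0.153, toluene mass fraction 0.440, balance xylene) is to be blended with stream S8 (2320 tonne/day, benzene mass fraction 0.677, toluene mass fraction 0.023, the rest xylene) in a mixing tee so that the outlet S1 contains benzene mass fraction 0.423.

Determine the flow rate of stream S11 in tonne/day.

2183 tonne/day

Let S11 be the unknown flow. Total out = 2320 + S11.
benzene balance: 1570.6 + 0.153·S11 = 0.423·(2320 + S11)
(0.153 − 0.423)·S11 = 0.423×2320 − 1570.6 = -589.28
S11 = -589.28 / -0.270 = 2182.5 tonne/day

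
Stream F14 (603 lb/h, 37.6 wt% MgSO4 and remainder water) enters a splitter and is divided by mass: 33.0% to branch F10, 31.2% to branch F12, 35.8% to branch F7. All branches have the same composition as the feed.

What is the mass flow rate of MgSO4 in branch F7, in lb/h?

Branch F7 total = 0.358×603 = 215.87 lb/h.
MgSO4 in F7 = 0.376×215.87 = 81.169 lb/h.

81.17 lb/h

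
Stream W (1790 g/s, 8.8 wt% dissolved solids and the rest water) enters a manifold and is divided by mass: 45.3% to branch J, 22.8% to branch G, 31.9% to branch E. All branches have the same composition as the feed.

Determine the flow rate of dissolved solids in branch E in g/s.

50.25 g/s

Branch E total = 0.319×1790 = 571.01 g/s.
dissolved solids in E = 0.088×571.01 = 50.249 g/s.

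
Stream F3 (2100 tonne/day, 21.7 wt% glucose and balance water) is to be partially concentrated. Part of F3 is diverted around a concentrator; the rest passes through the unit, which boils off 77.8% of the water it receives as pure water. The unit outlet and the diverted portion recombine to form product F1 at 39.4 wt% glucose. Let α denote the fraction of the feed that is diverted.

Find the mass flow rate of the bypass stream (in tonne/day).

All 2100×0.217 = 455.7 tonne/day of glucose reaches F1, so F1 = 455.7/0.394 = 1156.6 tonne/day and vapour = 943.4 tonne/day.
The evaporator receives (1−α)·2100 of feed at 0.783 water and removes 0.778 of that water:
0.778×0.783×(1−α)×2100 = 943.4
(1−α) = 943.4/1279.3 = 0.7375;  α = 0.2625.
Bypass flow = 0.2625×2100 = 551.34 tonne/day.

551.3 tonne/day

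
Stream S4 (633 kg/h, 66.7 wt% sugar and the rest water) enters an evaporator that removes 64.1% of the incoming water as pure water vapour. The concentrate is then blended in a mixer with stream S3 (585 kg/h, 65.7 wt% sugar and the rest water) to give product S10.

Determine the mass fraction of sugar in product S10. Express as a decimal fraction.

Vapour removed = 0.641×0.333×633 = 135.12 kg/h; concentrate = 497.88 kg/h.
sugar reaching the mixer = 422.21 (from concentrate) + 585×0.657 = 806.56 kg/h.
Product flow = 497.88 + 585 = 1082.9 kg/h; sugar fraction = 0.745.

0.745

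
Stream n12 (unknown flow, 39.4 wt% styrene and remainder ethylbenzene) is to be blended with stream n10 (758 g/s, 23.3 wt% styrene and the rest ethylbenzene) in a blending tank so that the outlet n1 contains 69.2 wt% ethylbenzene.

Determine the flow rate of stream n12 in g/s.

Let n12 be the unknown flow. Total out = 758 + n12.
ethylbenzene balance: 581.39 + 0.606·n12 = 0.692·(758 + n12)
(0.606 − 0.692)·n12 = 0.692×758 − 581.39 = -56.85
n12 = -56.85 / -0.086 = 661.05 g/s

661 g/s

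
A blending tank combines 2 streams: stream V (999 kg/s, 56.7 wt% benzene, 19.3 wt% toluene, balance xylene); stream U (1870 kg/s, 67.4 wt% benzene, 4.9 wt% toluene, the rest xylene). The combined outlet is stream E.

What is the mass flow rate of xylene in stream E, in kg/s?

xylene out = xylene in = 999×0.240 + 1870×0.277 = 757.75 kg/s.

757.8 kg/s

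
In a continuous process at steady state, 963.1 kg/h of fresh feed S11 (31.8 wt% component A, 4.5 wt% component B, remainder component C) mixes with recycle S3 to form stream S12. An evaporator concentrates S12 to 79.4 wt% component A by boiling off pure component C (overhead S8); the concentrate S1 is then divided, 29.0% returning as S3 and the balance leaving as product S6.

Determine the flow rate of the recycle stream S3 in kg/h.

Overall component A balance (none leaves overhead): component A in fresh feed = component A in product, i.e. 963.1×0.318 = (1−0.290)·S1·0.794.
S1 = 306.27/(0.794×0.710) = 543.27 kg/h.
Recycle S3 = 0.290×543.27 = 157.55 kg/h.

157.5 kg/h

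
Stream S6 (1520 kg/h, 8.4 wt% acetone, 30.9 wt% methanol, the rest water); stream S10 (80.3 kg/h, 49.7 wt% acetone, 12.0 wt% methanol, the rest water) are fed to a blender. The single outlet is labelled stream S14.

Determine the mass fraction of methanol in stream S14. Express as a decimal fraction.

0.2995

Total flow out = 1520 + 80.3 = 1600.3 kg/h.
methanol in = 1520×0.309 + 80.3×0.120 = 479.32 kg/h.
methanol mass fraction in S14 = 479.32/1600.3 = 0.2995.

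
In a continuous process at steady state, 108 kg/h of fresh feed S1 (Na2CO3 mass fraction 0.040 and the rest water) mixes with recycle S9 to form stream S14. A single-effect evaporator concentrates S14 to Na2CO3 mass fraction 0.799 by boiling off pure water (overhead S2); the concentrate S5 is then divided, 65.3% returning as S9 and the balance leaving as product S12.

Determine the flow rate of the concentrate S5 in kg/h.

Overall Na2CO3 balance (none leaves overhead): Na2CO3 in fresh feed = Na2CO3 in product, i.e. 108×0.040 = (1−0.653)·S5·0.799.
S5 = 4.32/(0.799×0.347) = 15.581 kg/h.

15.58 kg/h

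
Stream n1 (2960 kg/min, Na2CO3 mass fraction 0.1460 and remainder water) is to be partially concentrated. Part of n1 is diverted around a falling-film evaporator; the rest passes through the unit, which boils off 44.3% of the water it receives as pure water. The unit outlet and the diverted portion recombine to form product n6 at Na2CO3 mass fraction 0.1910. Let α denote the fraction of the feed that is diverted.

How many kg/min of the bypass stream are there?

1117 kg/min

All 2960×0.146 = 432.16 kg/min of Na2CO3 reaches n6, so n6 = 432.16/0.191 = 2262.6 kg/min and vapour = 697.38 kg/min.
The evaporator receives (1−α)·2960 of feed at 0.854 water and removes 0.443 of that water:
0.443×0.854×(1−α)×2960 = 697.38
(1−α) = 697.38/1119.8 = 0.6228;  α = 0.3772.
Bypass flow = 0.3772×2960 = 1116.6 kg/min.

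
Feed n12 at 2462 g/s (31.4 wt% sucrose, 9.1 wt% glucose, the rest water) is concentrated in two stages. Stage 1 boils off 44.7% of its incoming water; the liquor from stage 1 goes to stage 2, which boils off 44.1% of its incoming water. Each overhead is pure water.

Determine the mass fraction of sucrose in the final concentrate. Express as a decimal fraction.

0.533

water in feed = 2462×0.595 = 1464.9 g/s.
After stage 1: water left = (1−0.447)×1464.9 = 810.08; stream total = 1807.2 g/s.
After stage 2: water left = (1−0.441)×810.08 = 452.84; final concentrate = 1449.9 g/s.
sucrose fraction = 773.07/1449.9 = 0.533.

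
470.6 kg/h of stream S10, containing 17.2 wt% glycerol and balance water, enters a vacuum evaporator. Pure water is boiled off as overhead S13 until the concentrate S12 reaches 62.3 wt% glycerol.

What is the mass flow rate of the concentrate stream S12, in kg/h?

129.9 kg/h

glycerol is conserved: 470.6×0.172 = 80.943 kg/h all reports to the concentrate.
Concentrate = 80.943/(target fraction) = 129.92 kg/h.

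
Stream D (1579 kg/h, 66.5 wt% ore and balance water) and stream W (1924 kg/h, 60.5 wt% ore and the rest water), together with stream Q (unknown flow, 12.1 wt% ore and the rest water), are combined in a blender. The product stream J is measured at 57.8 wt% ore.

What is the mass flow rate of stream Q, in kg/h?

414.3 kg/h

Let Q be the unknown flow. Total out = 3503 + Q.
ore balance: 2214.1 + 0.121·Q = 0.578·(3503 + Q)
(0.121 − 0.578)·Q = 0.578×3503 − 2214.1 = -189.32
Q = -189.32 / -0.457 = 414.27 kg/h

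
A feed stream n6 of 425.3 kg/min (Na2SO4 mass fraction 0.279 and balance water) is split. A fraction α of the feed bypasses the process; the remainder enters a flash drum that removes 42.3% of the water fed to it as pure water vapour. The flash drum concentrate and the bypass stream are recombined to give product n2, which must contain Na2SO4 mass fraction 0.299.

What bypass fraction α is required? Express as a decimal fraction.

All 425.3×0.279 = 118.66 kg/min of Na2SO4 reaches n2, so n2 = 118.66/0.299 = 396.85 kg/min and vapour = 28.448 kg/min.
The evaporator receives (1−α)·425.3 of feed at 0.721 water and removes 0.423 of that water:
0.423×0.721×(1−α)×425.3 = 28.448
(1−α) = 28.448/129.71 = 0.2193;  α = 0.7807.

0.781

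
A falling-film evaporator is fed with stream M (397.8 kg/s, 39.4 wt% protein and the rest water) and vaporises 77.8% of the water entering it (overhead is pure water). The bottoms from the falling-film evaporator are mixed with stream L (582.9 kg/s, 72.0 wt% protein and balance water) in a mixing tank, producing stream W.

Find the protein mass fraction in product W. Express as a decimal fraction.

Vapour removed = 0.778×0.606×397.8 = 187.55 kg/s; concentrate = 210.25 kg/s.
protein reaching the mixer = 156.73 (from concentrate) + 582.9×0.720 = 576.42 kg/s.
Product flow = 210.25 + 582.9 = 793.15 kg/s; protein fraction = 0.727.

0.727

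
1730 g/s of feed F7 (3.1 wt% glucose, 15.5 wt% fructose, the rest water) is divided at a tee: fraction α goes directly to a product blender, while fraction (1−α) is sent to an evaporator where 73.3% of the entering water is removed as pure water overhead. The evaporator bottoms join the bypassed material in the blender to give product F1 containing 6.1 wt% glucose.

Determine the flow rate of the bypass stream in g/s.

304 g/s

All 1730×0.031 = 53.63 g/s of glucose reaches F1, so F1 = 53.63/0.061 = 879.18 g/s and vapour = 850.82 g/s.
The evaporator receives (1−α)·1730 of feed at 0.814 water and removes 0.733 of that water:
0.733×0.814×(1−α)×1730 = 850.82
(1−α) = 850.82/1032.2 = 0.8243;  α = 0.1757.
Bypass flow = 0.1757×1730 = 304.03 g/s.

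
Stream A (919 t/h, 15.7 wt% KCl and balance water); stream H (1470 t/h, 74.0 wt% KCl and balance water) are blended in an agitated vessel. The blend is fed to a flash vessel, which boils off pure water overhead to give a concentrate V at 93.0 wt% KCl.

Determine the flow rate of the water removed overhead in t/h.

KCl entering = 919×0.157 + 1470×0.740 = 1232.1 t/h.
All KCl reports to V, so V = 1232.1/0.930 = 1324.8 t/h.
Total feed = 2389 t/h; overhead = 2389 − 1324.8 = 1064.2 t/h.

1064 t/h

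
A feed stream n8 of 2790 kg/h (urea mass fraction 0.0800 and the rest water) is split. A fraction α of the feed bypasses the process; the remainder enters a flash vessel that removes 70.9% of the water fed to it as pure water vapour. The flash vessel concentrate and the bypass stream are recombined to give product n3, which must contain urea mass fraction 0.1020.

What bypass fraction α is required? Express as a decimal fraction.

0.669

All 2790×0.080 = 223.2 kg/h of urea reaches n3, so n3 = 223.2/0.102 = 2188.2 kg/h and vapour = 601.76 kg/h.
The evaporator receives (1−α)·2790 of feed at 0.920 water and removes 0.709 of that water:
0.709×0.920×(1−α)×2790 = 601.76
(1−α) = 601.76/1819.9 = 0.3307;  α = 0.6693.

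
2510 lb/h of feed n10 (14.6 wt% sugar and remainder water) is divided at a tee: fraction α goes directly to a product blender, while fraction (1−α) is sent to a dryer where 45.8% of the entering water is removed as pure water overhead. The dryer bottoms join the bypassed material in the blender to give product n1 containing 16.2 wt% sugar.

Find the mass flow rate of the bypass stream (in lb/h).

1876 lb/h

All 2510×0.146 = 366.46 lb/h of sugar reaches n1, so n1 = 366.46/0.162 = 2262.1 lb/h and vapour = 247.9 lb/h.
The evaporator receives (1−α)·2510 of feed at 0.854 water and removes 0.458 of that water:
0.458×0.854×(1−α)×2510 = 247.9
(1−α) = 247.9/981.74 = 0.2525;  α = 0.7475.
Bypass flow = 0.7475×2510 = 1876.2 lb/h.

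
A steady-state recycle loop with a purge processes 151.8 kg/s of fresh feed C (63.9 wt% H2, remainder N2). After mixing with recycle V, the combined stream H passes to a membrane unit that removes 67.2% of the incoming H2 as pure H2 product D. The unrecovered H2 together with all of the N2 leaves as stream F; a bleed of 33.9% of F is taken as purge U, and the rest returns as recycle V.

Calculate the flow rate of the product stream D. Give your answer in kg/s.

H2 in H: m_A = 151.8×0.639 + (1−0.339)·(1−0.672)·m_A, so m_A = 97/0.7832 = 123.85 kg/s.
Product D = 0.672×123.85 = 83.229 kg/s.

83.23 kg/s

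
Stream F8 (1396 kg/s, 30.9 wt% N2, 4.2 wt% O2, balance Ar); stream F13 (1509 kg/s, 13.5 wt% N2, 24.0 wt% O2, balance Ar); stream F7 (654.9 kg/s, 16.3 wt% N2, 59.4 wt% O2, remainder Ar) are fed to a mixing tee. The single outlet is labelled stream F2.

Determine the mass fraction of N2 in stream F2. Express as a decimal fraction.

0.208

Total flow out = 1396 + 1509 + 654.9 = 3559.9 kg/s.
N2 in = 1396×0.309 + 1509×0.135 + 654.9×0.163 = 741.83 kg/s.
N2 mass fraction in F2 = 741.83/3559.9 = 0.208.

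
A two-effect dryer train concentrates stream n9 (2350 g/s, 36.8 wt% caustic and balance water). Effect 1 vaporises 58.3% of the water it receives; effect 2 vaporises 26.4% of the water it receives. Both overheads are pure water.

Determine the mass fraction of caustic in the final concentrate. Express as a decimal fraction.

0.6548

water in feed = 2350×0.632 = 1485.2 g/s.
After stage 1: water left = (1−0.583)×1485.2 = 619.33; stream total = 1484.1 g/s.
After stage 2: water left = (1−0.264)×619.33 = 455.83; final concentrate = 1320.6 g/s.
caustic fraction = 864.8/1320.6 = 0.6548.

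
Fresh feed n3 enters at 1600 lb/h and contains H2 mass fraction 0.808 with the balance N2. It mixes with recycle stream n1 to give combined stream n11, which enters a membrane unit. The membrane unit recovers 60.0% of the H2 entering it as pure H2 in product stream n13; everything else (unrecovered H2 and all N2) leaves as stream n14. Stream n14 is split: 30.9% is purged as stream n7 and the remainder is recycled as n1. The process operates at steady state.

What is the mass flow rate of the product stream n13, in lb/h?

1072 lb/h

H2 in n11: m_A = 1600×0.808 + (1−0.309)·(1−0.600)·m_A, so m_A = 1292.8/0.7236 = 1786.6 lb/h.
Product n13 = 0.600×1786.6 = 1072 lb/h.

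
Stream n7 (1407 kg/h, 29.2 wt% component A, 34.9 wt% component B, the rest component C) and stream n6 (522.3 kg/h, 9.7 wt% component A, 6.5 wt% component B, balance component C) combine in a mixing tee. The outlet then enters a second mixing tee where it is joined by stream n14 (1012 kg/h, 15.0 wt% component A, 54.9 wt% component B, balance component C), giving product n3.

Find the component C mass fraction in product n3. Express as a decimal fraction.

0.4241

Overall, product flow = 2941.3 kg/h.
component C in = 1407×0.359 + 522.3×0.838 + 1012×0.301 = 1247.4 kg/h.
component C fraction in n3 = 0.4241.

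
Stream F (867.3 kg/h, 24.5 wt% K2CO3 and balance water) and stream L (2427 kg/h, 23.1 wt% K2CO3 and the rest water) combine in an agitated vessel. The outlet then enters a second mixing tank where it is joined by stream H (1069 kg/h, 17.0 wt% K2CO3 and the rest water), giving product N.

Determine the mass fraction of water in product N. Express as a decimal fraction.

0.781

Overall, product flow = 4363.3 kg/h.
water in = 867.3×0.755 + 2427×0.769 + 1069×0.830 = 3408.4 kg/h.
water fraction in N = 0.781.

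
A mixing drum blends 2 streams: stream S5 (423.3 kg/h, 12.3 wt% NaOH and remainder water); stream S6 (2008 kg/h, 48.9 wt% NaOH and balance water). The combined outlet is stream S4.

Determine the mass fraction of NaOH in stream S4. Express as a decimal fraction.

0.425

Total flow out = 423.3 + 2008 = 2431.3 kg/h.
NaOH in = 423.3×0.123 + 2008×0.489 = 1034 kg/h.
NaOH mass fraction in S4 = 1034/2431.3 = 0.425.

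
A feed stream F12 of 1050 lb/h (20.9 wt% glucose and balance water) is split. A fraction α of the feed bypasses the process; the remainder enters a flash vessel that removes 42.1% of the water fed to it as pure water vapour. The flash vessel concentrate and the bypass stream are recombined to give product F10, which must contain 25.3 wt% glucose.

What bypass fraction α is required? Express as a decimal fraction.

0.478

All 1050×0.209 = 219.45 lb/h of glucose reaches F10, so F10 = 219.45/0.253 = 867.39 lb/h and vapour = 182.61 lb/h.
The evaporator receives (1−α)·1050 of feed at 0.791 water and removes 0.421 of that water:
0.421×0.791×(1−α)×1050 = 182.61
(1−α) = 182.61/349.66 = 0.5222;  α = 0.4778.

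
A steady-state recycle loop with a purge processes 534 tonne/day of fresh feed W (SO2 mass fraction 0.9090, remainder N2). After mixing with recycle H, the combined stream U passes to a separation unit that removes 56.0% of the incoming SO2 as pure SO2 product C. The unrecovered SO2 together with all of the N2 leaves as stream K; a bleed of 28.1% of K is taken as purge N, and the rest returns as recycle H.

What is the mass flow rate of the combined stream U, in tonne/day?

N2 enters only via W and leaves only via the purge: 534×0.091 = 0.281×(N2 in K), and the separation unit passes all N2, so N2 in U = N2 in K = 172.93 tonne/day.
SO2 in U: m_A = 534×0.909 + (1−0.281)·(1−0.560)·m_A, so m_A = 485.41/0.6836 = 710.03 tonne/day.
U = 710.03 + 172.93 = 882.96 tonne/day.

883 tonne/day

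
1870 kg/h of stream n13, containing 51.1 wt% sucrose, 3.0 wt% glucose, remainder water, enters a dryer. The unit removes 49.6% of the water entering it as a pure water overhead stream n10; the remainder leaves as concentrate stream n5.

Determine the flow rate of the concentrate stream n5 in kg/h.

water entering = 1870×0.459 = 858.33 kg/h; overhead removed = 0.496×858.33 = 425.73 kg/h.
Concentrate = 1870 − 425.73 = 1444.3 kg/h.

1444 kg/h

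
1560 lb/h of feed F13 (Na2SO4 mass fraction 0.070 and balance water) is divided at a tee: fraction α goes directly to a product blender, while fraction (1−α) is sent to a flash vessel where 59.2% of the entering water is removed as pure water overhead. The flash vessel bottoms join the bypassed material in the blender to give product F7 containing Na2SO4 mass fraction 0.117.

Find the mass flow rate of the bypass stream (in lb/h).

421.8 lb/h

All 1560×0.070 = 109.2 lb/h of Na2SO4 reaches F7, so F7 = 109.2/0.117 = 933.33 lb/h and vapour = 626.67 lb/h.
The evaporator receives (1−α)·1560 of feed at 0.930 water and removes 0.592 of that water:
0.592×0.930×(1−α)×1560 = 626.67
(1−α) = 626.67/858.87 = 0.7296;  α = 0.2704.
Bypass flow = 0.2704×1560 = 421.76 lb/h.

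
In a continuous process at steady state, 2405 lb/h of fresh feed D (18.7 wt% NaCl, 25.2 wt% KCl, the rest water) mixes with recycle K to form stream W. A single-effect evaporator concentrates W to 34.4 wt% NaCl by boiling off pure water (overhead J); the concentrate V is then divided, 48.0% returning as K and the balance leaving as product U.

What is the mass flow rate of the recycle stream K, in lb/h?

1207 lb/h

Overall NaCl balance (none leaves overhead): NaCl in fresh feed = NaCl in product, i.e. 2405×0.187 = (1−0.480)·V·0.344.
V = 449.74/(0.344×0.520) = 2514.2 lb/h.
Recycle K = 0.480×2514.2 = 1206.8 lb/h.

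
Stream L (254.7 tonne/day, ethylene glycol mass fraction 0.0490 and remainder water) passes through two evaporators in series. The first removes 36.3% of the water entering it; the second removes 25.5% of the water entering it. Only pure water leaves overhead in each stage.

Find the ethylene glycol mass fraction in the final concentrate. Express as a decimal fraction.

water in feed = 254.7×0.951 = 242.22 tonne/day.
After stage 1: water left = (1−0.363)×242.22 = 154.29; stream total = 166.77 tonne/day.
After stage 2: water left = (1−0.255)×154.29 = 114.95; final concentrate = 127.43 tonne/day.
ethylene glycol fraction = 12.48/127.43 = 0.0979.

0.0979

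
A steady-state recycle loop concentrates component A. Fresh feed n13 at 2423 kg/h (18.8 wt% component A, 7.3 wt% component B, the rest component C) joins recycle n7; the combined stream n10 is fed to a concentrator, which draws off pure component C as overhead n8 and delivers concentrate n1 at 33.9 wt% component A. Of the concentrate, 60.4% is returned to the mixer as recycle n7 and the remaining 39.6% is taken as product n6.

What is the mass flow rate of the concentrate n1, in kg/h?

3393 kg/h

Overall component A balance (none leaves overhead): component A in fresh feed = component A in product, i.e. 2423×0.188 = (1−0.604)·n1·0.339.
n1 = 455.52/(0.339×0.396) = 3393.3 kg/h.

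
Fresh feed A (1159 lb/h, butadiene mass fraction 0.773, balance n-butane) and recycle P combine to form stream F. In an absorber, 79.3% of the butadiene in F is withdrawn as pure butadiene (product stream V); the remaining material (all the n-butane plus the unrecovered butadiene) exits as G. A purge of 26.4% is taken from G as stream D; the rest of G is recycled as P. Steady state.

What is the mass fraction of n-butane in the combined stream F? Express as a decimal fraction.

n-butane enters only via A and leaves only via the purge: 1159×0.227 = 0.264×(n-butane in G), and the absorber passes all n-butane, so n-butane in F = n-butane in G = 996.56 lb/h.
butadiene in F: m_A = 1159×0.773 + (1−0.264)·(1−0.793)·m_A, so m_A = 895.91/0.8476 = 1056.9 lb/h.
F = 1056.9 + 996.56 = 2053.5 lb/h.
n-butane fraction in F = 996.56/2053.5 = 0.485.

0.485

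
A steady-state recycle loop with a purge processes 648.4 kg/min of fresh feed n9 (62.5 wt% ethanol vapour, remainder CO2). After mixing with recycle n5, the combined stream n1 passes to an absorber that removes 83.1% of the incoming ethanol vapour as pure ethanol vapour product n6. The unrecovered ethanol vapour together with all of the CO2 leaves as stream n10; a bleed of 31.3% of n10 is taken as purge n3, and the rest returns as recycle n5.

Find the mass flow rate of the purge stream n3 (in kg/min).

CO2 enters only via n9 and leaves only via the purge: 648.4×0.375 = 0.313×(CO2 in n10), and the absorber passes all CO2, so CO2 in n1 = CO2 in n10 = 776.84 kg/min.
ethanol vapour in n1: m_A = 648.4×0.625 + (1−0.313)·(1−0.831)·m_A, so m_A = 405.25/0.8839 = 458.48 kg/min.
n10 = (1−0.831)×458.48 + 776.84 = 854.32 kg/min.
Purge n3 = 0.313×854.32 = 267.4 kg/min.

267.4 kg/min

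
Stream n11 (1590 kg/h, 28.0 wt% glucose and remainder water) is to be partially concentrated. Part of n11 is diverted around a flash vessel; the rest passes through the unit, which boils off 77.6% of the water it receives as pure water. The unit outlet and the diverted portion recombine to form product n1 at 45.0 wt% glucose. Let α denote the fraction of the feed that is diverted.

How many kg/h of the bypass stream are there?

All 1590×0.280 = 445.2 kg/h of glucose reaches n1, so n1 = 445.2/0.450 = 989.33 kg/h and vapour = 600.67 kg/h.
The evaporator receives (1−α)·1590 of feed at 0.720 water and removes 0.776 of that water:
0.776×0.720×(1−α)×1590 = 600.67
(1−α) = 600.67/888.36 = 0.6761;  α = 0.3239.
Bypass flow = 0.3239×1590 = 514.92 kg/h.

514.9 kg/h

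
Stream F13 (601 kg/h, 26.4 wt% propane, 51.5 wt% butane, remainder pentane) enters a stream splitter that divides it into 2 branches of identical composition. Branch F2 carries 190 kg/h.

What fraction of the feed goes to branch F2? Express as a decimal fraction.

Fraction to F2 = 190/601 = 0.3161.

0.316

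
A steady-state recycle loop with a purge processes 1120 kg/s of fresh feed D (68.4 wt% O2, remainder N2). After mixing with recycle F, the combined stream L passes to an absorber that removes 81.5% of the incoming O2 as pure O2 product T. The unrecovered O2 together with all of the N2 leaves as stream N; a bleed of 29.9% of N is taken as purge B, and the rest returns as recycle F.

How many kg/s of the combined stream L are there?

N2 enters only via D and leaves only via the purge: 1120×0.316 = 0.299×(N2 in N), and the absorber passes all N2, so N2 in L = N2 in N = 1183.7 kg/s.
O2 in L: m_A = 1120×0.684 + (1−0.299)·(1−0.815)·m_A, so m_A = 766.08/0.8703 = 880.23 kg/s.
L = 880.23 + 1183.7 = 2063.9 kg/s.

2064 kg/s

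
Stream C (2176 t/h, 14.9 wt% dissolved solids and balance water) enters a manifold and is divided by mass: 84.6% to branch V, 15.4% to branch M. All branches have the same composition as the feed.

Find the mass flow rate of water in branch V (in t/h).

1567 t/h

Branch V total = 0.846×2176 = 1840.9 t/h.
water in V = 0.851×1840.9 = 1566.6 t/h.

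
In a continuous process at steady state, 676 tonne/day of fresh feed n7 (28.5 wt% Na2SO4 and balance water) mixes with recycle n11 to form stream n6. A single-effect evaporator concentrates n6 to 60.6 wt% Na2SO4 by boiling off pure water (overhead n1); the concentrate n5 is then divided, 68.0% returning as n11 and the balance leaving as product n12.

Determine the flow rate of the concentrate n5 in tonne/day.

993.5 tonne/day

Overall Na2SO4 balance (none leaves overhead): Na2SO4 in fresh feed = Na2SO4 in product, i.e. 676×0.285 = (1−0.680)·n5·0.606.
n5 = 192.66/(0.606×0.320) = 993.5 tonne/day.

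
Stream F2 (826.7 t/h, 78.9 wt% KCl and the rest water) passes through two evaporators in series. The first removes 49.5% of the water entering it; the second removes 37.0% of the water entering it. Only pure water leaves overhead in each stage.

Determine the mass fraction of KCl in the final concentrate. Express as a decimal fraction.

water in feed = 826.7×0.211 = 174.43 t/h.
After stage 1: water left = (1−0.495)×174.43 = 88.089; stream total = 740.36 t/h.
After stage 2: water left = (1−0.370)×88.089 = 55.496; final concentrate = 707.76 t/h.
KCl fraction = 652.27/707.76 = 0.922.

0.922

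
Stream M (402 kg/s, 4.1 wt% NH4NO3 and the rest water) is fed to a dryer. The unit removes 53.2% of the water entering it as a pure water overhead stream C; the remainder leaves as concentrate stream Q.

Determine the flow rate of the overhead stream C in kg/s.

205.1 kg/s

water entering = 402×0.959 = 385.52 kg/s; overhead removed = 0.532×385.52 = 205.1 kg/s.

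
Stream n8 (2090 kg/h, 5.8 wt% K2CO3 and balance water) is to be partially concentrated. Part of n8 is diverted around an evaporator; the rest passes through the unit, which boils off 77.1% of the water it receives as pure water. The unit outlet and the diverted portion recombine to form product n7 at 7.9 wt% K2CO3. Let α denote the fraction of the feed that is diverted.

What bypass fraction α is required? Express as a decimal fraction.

All 2090×0.058 = 121.22 kg/h of K2CO3 reaches n7, so n7 = 121.22/0.079 = 1534.4 kg/h and vapour = 555.57 kg/h.
The evaporator receives (1−α)·2090 of feed at 0.942 water and removes 0.771 of that water:
0.771×0.942×(1−α)×2090 = 555.57
(1−α) = 555.57/1517.9 = 0.3660;  α = 0.6340.

0.634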